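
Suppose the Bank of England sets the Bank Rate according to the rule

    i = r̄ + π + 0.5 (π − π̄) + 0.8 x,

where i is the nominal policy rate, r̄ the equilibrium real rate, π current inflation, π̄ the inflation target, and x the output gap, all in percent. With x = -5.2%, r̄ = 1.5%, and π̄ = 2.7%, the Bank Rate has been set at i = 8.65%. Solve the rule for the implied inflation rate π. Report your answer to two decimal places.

Collecting π: i = r̄ + (1 + 0.5) π − 0.5 π̄ + 0.8 x
1.5 π = 8.65 − 1.5 + 0.5 × 2.7 − 0.8 × (-5.2) = 12.66
π = 12.66 / 1.5 = 8.44

8.44%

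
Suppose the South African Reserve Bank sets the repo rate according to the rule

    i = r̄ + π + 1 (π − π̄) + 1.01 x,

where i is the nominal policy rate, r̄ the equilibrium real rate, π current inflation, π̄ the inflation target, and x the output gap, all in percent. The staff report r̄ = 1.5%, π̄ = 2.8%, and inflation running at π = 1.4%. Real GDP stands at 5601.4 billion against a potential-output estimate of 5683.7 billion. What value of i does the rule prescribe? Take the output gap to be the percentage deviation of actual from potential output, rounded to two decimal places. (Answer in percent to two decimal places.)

Output gap = 100 × (5601.4 − 5683.7) / 5683.7 = -1.45%.
i = 1.50 + 1.40 + 1 × (1.40 − 2.80) + 1.01 × (-1.45)
   = 1.50 + 1.4 − 1.4 − 1.4645 = 0.04

0.04%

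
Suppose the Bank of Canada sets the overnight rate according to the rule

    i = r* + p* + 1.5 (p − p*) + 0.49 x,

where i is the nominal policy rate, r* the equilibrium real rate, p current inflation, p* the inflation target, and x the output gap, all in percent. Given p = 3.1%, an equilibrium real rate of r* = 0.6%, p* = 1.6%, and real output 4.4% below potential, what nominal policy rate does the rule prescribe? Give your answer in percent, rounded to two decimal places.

Output 4.4% below potential → x = -4.4.
i = 0.6 + 1.6 + 1.5 × (3.1 − 1.6) + 0.49 × (-4.4)
   = 0.6 + 1.6 + 2.25 − 2.156 = 2.29

2.29%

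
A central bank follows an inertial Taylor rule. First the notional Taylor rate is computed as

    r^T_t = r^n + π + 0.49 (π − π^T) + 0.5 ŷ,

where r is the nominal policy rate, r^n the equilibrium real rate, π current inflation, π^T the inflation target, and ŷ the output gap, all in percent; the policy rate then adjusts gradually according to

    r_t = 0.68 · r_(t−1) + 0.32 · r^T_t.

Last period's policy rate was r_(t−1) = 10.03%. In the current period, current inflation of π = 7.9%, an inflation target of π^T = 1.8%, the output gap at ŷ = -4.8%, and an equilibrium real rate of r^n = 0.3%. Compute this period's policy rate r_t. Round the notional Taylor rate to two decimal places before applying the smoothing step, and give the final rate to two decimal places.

9.63%

r^T_t = 0.3 + 7.9 + 0.49 × (7.9 − 1.8) + 0.5 × (-4.8)
   = 0.3 + 7.9 + 2.989 − 2.4 = 8.79
r_t = 0.68 × 10.03 + 0.32 × 8.79 = 6.8204 + 2.8128 = 9.63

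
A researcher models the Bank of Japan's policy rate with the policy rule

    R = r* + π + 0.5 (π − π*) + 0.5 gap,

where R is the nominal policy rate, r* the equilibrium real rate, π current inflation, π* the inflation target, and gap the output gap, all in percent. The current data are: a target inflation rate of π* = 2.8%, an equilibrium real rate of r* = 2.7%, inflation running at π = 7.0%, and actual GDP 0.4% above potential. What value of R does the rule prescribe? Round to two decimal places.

12.00%

Output 0.4% above potential → gap = 0.4.
R = 2.7 + 7.0 + 0.5 × (7.0 − 2.8) + 0.5 × 0.4
   = 2.7 + 7 + 2.1 + 0.2 = 12.00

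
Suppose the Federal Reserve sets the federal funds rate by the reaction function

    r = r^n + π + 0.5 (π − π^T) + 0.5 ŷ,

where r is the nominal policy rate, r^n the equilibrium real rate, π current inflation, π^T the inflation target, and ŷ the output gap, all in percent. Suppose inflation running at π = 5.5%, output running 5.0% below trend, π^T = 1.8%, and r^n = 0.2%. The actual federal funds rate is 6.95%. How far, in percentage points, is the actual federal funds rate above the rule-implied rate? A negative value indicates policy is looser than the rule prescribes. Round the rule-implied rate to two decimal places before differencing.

Output 5.0% below potential → ŷ = -5.0.
r = 0.2 + 5.5 + 0.5 × (5.5 − 1.8) + 0.5 × (-5.0)
   = 0.2 + 5.5 + 1.85 − 2.5 = 5.05
Deviation = 6.95 − 5.05 = 1.90 pp.

1.90 pp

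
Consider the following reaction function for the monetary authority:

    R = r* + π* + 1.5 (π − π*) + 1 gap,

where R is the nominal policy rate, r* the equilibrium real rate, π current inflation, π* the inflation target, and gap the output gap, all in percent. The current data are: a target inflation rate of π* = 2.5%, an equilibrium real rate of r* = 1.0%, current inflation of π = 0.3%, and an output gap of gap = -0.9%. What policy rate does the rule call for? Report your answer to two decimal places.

R = 1.0 + 2.5 + 1.5 × (0.3 − 2.5) + 1 × (-0.9)
   = 1.0 + 2.5 − 3.3 − 0.9 = -0.70

-0.70%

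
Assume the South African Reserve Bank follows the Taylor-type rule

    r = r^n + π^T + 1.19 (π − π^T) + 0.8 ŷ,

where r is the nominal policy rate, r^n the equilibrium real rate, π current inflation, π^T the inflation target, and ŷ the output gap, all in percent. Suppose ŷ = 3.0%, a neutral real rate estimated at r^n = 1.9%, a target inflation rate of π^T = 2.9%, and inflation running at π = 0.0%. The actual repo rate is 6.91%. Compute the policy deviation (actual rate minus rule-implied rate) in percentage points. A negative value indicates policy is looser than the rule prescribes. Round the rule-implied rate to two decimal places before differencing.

3.16 pp

r = 1.9 + 2.9 + 1.19 × (0.0 − 2.9) + 0.8 × 3.0
   = 1.9 + 2.9 − 3.451 + 2.4 = 3.75
Deviation = 6.91 − 3.75 = 3.16 pp.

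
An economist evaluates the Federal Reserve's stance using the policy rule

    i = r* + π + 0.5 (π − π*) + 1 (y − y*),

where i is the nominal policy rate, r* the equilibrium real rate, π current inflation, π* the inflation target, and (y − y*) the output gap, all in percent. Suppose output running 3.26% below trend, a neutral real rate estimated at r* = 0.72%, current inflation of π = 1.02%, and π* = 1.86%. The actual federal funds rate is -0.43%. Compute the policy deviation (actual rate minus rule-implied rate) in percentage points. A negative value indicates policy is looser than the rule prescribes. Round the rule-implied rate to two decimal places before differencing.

Output 3.26% below potential → (y − y*) = -3.26.
i = 0.72 + 1.02 + 0.5 × (1.02 − 1.86) + 1 × (-3.26)
   = 0.72 + 1.02 − 0.42 − 3.26 = -1.94
Deviation = -0.43 − (-1.94) = 1.51 pp.

1.51 pp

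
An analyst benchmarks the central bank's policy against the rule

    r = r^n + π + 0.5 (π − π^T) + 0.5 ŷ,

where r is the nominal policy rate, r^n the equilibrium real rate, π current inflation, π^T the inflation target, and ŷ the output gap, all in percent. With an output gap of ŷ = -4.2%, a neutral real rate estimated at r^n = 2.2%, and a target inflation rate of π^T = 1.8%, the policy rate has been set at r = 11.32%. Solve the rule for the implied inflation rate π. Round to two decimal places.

8.08%

Collecting π: r = r^n + (1 + 0.5) π − 0.5 π^T + 0.5 ŷ
1.5 π = 11.32 − 2.2 + 0.5 × 1.8 − 0.5 × (-4.2) = 12.12
π = 12.12 / 1.5 = 8.08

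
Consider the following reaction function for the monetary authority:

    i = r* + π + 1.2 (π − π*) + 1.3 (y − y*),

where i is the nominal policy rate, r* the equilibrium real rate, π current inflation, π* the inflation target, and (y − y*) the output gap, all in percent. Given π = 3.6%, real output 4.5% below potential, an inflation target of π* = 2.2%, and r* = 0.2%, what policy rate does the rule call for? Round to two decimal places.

-0.37%

Output 4.5% below potential → (y − y*) = -4.5.
i = 0.2 + 3.6 + 1.2 × (3.6 − 2.2) + 1.3 × (-4.5)
   = 0.2 + 3.6 + 1.68 − 5.85 = -0.37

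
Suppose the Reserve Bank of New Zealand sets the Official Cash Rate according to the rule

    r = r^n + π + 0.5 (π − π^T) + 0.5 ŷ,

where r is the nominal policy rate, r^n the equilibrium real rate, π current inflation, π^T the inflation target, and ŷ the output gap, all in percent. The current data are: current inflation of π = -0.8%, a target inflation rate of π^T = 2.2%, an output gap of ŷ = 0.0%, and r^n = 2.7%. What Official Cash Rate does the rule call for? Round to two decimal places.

r = 2.7 + (-0.8) + 0.5 × (-0.8 − 2.2) + 0.5 × 0.0
   = 2.7 − 0.8 − 1.5 + 0 = 0.40

0.40%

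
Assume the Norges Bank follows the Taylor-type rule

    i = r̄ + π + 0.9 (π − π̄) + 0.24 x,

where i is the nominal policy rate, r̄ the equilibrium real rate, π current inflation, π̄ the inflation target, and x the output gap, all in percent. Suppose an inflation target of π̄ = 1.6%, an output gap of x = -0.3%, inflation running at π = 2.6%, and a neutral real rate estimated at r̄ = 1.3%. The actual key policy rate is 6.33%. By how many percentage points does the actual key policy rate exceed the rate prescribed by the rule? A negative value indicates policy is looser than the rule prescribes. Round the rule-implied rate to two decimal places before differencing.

i = 1.3 + 2.6 + 0.9 × (2.6 − 1.6) + 0.24 × (-0.3)
   = 1.3 + 2.6 + 0.9 − 0.072 = 4.73
Deviation = 6.33 − 4.73 = 1.60 pp.

1.60 pp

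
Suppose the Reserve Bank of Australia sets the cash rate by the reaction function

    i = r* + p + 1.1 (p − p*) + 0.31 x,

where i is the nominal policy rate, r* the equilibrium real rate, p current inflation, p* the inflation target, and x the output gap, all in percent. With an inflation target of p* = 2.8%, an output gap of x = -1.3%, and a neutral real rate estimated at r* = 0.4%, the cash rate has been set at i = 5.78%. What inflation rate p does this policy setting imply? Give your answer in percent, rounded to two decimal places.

4.22%

Collecting p: i = r* + (1 + 1.1) p − 1.1 p* + 0.31 x
2.1 p = 5.78 − 0.4 + 1.1 × 2.8 − 0.31 × (-1.3) = 8.863
p = 8.863 / 2.1 = 4.22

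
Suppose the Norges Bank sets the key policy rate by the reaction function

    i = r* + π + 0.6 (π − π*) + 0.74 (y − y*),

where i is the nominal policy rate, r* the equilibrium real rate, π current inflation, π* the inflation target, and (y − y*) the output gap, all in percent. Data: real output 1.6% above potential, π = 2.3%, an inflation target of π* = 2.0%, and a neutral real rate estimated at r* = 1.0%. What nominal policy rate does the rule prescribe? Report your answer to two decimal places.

Output 1.6% above potential → (y − y*) = 1.6.
i = 1.0 + 2.3 + 0.6 × (2.3 − 2.0) + 0.74 × 1.6
   = 1.0 + 2.3 + 0.18 + 1.184 = 4.66

4.66%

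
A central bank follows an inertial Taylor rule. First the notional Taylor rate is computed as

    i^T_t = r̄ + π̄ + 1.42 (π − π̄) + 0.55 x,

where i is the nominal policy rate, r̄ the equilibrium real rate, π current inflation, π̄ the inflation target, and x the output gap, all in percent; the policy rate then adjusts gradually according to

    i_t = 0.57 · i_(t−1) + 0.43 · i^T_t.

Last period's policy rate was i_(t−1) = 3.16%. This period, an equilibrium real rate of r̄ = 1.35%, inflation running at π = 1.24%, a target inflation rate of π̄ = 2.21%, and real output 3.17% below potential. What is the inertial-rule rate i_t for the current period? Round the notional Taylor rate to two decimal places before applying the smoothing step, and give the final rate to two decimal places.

1.99%

Output 3.17% below potential → x = -3.17.
i^T_t = 1.35 + 2.21 + 1.42 × (1.24 − 2.21) + 0.55 × (-3.17)
   = 1.35 + 2.21 − 1.3774 − 1.7435 = 0.44
i_t = 0.57 × 3.16 + 0.43 × 0.44 = 1.8012 + 0.1892 = 1.99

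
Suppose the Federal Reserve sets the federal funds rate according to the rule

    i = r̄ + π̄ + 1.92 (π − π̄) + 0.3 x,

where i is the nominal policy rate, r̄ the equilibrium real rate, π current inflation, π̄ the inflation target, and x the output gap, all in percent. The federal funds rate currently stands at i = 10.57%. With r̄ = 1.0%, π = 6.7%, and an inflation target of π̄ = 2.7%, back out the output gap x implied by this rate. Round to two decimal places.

-2.70%

0.3 x = 10.57 − 1.0 − 2.7 − 1.92 × (6.7 − 2.7) = -0.81
x = -0.81 / 0.3 = -2.70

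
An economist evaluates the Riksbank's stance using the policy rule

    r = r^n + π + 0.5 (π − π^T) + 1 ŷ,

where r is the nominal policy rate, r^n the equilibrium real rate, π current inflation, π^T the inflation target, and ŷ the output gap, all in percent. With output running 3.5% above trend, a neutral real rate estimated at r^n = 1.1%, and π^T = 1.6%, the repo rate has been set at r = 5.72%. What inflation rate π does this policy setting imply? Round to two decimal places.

1.28%

Output 3.5% above potential → ŷ = 3.5.
Collecting π: r = r^n + (1 + 0.5) π − 0.5 π^T + 1 ŷ
1.5 π = 5.72 − 1.1 + 0.5 × 1.6 − 1 × 3.5 = 1.92
π = 1.92 / 1.5 = 1.28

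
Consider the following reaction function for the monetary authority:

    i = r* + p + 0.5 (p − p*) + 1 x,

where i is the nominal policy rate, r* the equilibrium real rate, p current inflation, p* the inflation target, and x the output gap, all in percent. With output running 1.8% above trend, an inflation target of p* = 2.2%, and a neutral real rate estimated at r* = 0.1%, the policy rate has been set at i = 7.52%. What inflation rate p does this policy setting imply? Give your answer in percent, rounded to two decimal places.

4.48%

Output 1.8% above potential → x = 1.8.
Collecting p: i = r* + (1 + 0.5) p − 0.5 p* + 1 x
1.5 p = 7.52 − 0.1 + 0.5 × 2.2 − 1 × 1.8 = 6.72
p = 6.72 / 1.5 = 4.48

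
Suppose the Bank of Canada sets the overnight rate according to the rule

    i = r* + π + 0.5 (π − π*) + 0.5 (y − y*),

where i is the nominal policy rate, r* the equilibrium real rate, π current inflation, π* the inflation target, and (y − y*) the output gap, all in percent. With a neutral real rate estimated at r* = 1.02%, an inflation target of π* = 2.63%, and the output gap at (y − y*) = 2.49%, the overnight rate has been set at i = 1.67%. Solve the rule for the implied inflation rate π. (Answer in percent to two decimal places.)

0.48%

Collecting π: i = r* + (1 + 0.5) π − 0.5 π* + 0.5 (y − y*)
1.5 π = 1.67 − 1.02 + 0.5 × 2.63 − 0.5 × 2.49 = 0.72
π = 0.72 / 1.5 = 0.48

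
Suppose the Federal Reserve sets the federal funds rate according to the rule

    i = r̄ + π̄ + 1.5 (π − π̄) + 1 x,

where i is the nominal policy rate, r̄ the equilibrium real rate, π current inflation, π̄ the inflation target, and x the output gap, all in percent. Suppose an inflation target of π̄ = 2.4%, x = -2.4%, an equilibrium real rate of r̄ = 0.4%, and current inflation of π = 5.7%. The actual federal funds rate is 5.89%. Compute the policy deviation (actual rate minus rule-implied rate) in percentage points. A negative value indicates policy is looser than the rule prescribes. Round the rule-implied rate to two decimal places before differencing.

i = 0.4 + 2.4 + 1.5 × (5.7 − 2.4) + 1 × (-2.4)
   = 0.4 + 2.4 + 4.95 − 2.4 = 5.35
Deviation = 5.89 − 5.35 = 0.54 pp.

0.54 pp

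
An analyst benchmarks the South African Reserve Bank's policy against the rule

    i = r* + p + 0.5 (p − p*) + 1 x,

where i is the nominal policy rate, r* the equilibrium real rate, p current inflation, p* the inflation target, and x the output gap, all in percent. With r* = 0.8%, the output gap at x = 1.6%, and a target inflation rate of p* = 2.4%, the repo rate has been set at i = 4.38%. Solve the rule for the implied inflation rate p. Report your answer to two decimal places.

Collecting p: i = r* + (1 + 0.5) p − 0.5 p* + 1 x
1.5 p = 4.38 − 0.8 + 0.5 × 2.4 − 1 × 1.6 = 3.18
p = 3.18 / 1.5 = 2.12

2.12%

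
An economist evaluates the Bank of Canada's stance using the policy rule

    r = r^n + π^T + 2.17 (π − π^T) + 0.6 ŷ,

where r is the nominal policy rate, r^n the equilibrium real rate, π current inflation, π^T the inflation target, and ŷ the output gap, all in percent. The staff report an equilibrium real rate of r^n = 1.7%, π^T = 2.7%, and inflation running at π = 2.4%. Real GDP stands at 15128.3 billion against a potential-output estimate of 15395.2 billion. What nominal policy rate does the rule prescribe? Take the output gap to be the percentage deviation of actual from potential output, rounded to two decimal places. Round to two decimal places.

2.71%

Output gap = 100 × (15128.3 − 15395.2) / 15395.2 = -1.73%.
r = 1.70 + 2.70 + 2.17 × (2.40 − 2.70) + 0.6 × (-1.73)
   = 1.70 + 2.7 − 0.651 − 1.038 = 2.71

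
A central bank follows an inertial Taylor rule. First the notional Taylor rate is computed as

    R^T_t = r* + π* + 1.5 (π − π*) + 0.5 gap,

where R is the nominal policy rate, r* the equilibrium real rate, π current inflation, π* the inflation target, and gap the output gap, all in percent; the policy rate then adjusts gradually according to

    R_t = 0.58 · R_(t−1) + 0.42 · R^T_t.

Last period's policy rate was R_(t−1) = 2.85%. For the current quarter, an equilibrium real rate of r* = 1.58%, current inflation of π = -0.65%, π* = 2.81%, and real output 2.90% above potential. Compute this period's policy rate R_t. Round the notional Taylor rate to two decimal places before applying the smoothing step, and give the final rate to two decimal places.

1.93%

Output 2.90% above potential → gap = 2.90.
R^T_t = 1.58 + 2.81 + 1.5 × (-0.65 − 2.81) + 0.5 × 2.90
   = 1.58 + 2.81 − 5.19 + 1.45 = 0.65
R_t = 0.58 × 2.85 + 0.42 × 0.65 = 1.653 + 0.273 = 1.93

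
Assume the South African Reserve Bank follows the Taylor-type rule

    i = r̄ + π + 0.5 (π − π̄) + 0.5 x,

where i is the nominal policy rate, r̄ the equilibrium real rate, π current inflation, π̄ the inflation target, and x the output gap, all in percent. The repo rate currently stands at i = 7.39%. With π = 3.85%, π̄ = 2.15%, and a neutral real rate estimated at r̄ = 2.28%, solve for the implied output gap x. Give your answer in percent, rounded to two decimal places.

0.82%

0.5 x = 7.39 − 2.28 − 3.85 − 0.5 × (3.85 − 2.15) = 0.41
x = 0.41 / 0.5 = 0.82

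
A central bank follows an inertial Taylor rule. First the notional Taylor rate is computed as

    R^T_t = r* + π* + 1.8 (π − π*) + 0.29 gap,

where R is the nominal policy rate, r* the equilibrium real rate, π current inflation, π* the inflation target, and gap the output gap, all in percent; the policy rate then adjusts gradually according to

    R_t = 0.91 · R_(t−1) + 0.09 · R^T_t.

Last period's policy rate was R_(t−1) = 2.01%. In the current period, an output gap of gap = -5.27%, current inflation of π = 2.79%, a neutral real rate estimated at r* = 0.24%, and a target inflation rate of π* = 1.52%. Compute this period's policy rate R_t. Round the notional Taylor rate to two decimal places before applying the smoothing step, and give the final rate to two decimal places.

2.06%

R^T_t = 0.24 + 1.52 + 1.8 × (2.79 − 1.52) + 0.29 × (-5.27)
   = 0.24 + 1.52 + 2.286 − 1.5283 = 2.52
R_t = 0.91 × 2.01 + 0.09 × 2.52 = 1.8291 + 0.2268 = 2.06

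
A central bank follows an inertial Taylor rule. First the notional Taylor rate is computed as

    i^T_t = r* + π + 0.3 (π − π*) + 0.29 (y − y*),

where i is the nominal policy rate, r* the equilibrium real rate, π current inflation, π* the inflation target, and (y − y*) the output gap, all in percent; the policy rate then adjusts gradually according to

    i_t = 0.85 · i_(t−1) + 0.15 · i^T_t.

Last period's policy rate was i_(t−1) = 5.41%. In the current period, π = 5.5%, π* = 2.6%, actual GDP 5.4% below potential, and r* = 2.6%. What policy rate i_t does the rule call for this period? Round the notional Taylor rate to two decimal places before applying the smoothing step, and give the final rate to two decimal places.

Output 5.4% below potential → (y − y*) = -5.4.
i^T_t = 2.6 + 5.5 + 0.3 × (5.5 − 2.6) + 0.29 × (-5.4)
   = 2.6 + 5.5 + 0.87 − 1.566 = 7.40
i_t = 0.85 × 5.41 + 0.15 × 7.40 = 4.5985 + 1.11 = 5.71

5.71%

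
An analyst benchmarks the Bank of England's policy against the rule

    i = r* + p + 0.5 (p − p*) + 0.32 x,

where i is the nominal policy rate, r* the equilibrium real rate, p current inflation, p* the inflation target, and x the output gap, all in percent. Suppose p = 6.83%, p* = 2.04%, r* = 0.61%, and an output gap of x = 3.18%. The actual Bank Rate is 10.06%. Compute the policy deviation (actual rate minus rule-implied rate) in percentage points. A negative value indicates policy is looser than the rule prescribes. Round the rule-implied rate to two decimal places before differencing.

-0.79 pp

i = 0.61 + 6.83 + 0.5 × (6.83 − 2.04) + 0.32 × 3.18
   = 0.61 + 6.83 + 2.395 + 1.0176 = 10.85
Deviation = 10.06 − 10.85 = -0.79 pp.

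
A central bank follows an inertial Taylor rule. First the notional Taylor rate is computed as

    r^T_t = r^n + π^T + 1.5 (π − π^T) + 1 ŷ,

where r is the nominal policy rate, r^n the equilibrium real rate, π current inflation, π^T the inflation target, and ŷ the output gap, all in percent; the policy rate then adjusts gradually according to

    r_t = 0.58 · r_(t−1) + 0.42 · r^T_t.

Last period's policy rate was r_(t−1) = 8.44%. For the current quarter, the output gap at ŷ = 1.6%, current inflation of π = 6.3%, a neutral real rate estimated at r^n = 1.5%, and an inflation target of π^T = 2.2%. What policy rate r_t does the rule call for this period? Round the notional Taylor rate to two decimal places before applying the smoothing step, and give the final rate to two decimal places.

9.70%

r^T_t = 1.5 + 2.2 + 1.5 × (6.3 − 2.2) + 1 × 1.6
   = 1.5 + 2.2 + 6.15 + 1.6 = 11.45
r_t = 0.58 × 8.44 + 0.42 × 11.45 = 4.8952 + 4.809 = 9.70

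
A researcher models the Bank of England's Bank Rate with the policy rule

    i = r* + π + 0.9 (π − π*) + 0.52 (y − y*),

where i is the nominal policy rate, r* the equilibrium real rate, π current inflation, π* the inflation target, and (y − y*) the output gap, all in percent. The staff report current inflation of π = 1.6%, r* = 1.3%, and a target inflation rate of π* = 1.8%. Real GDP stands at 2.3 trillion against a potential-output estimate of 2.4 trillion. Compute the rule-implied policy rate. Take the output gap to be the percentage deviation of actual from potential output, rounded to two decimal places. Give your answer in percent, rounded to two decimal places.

0.55%

Output gap = 100 × (2.3 − 2.4) / 2.4 = -4.17%.
i = 1.30 + 1.60 + 0.9 × (1.60 − 1.80) + 0.52 × (-4.17)
   = 1.30 + 1.6 − 0.18 − 2.1684 = 0.55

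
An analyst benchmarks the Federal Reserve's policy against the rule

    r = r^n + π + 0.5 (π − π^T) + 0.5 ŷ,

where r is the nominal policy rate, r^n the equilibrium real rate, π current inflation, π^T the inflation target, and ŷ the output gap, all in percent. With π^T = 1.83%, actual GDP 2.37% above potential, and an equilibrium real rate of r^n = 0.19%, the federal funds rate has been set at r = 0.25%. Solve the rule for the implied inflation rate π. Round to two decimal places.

-0.14%

Output 2.37% above potential → ŷ = 2.37.
Collecting π: r = r^n + (1 + 0.5) π − 0.5 π^T + 0.5 ŷ
1.5 π = 0.25 − 0.19 + 0.5 × 1.83 − 0.5 × 2.37 = -0.21
π = -0.21 / 1.5 = -0.14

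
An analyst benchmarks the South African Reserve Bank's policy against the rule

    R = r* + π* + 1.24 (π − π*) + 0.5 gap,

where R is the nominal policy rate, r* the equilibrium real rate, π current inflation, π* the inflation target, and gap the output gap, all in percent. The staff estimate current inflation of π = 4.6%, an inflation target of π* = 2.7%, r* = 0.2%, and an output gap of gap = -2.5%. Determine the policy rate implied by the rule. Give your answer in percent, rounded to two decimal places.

R = 0.2 + 2.7 + 1.24 × (4.6 − 2.7) + 0.5 × (-2.5)
   = 0.2 + 2.7 + 2.356 − 1.25 = 4.01

4.01%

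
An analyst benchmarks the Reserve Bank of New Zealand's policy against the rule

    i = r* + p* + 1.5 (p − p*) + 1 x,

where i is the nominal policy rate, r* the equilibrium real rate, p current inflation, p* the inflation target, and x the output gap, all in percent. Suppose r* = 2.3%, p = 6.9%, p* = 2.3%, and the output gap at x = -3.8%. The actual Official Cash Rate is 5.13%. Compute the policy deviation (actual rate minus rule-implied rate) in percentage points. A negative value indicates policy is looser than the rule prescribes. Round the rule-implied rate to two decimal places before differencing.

i = 2.3 + 2.3 + 1.5 × (6.9 − 2.3) + 1 × (-3.8)
   = 2.3 + 2.3 + 6.9 − 3.8 = 7.70
Deviation = 5.13 − 7.70 = -2.57 pp.

-2.57 pp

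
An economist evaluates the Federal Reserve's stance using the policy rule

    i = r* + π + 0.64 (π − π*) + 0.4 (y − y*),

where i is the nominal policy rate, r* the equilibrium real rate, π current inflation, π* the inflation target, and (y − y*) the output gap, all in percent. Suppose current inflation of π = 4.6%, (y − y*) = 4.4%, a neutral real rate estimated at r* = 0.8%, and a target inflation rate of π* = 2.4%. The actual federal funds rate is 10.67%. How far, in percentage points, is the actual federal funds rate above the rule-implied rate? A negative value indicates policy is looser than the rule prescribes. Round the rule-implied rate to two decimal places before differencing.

i = 0.8 + 4.6 + 0.64 × (4.6 − 2.4) + 0.4 × 4.4
   = 0.8 + 4.6 + 1.408 + 1.76 = 8.57
Deviation = 10.67 − 8.57 = 2.10 pp.

2.10 pp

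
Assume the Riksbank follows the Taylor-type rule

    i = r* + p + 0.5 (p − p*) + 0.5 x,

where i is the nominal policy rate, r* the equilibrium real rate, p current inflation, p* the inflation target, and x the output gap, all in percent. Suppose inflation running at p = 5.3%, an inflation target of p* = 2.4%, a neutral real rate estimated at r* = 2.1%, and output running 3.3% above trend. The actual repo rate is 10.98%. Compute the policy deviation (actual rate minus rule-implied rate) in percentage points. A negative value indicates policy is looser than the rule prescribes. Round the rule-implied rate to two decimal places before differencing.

0.48 pp

Output 3.3% above potential → x = 3.3.
i = 2.1 + 5.3 + 0.5 × (5.3 − 2.4) + 0.5 × 3.3
   = 2.1 + 5.3 + 1.45 + 1.65 = 10.50
Deviation = 10.98 − 10.50 = 0.48 pp.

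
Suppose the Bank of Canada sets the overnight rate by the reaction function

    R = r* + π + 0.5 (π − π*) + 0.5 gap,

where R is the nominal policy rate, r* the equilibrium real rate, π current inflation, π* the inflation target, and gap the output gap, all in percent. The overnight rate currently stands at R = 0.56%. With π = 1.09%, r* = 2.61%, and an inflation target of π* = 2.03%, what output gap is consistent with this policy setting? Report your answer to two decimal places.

0.5 gap = 0.56 − 2.61 − 1.09 − 0.5 × (1.09 − 2.03) = -2.67
gap = -2.67 / 0.5 = -5.34

-5.34%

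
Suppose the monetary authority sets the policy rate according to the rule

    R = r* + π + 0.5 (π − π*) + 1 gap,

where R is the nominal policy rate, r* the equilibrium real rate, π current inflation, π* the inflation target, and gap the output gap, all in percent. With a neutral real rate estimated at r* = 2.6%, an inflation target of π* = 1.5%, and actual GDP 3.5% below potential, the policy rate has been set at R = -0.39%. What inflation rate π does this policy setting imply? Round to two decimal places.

Output 3.5% below potential → gap = -3.5.
Collecting π: R = r* + (1 + 0.5) π − 0.5 π* + 1 gap
1.5 π = -0.39 − 2.6 + 0.5 × 1.5 − 1 × (-3.5) = 1.26
π = 1.26 / 1.5 = 0.84

0.84%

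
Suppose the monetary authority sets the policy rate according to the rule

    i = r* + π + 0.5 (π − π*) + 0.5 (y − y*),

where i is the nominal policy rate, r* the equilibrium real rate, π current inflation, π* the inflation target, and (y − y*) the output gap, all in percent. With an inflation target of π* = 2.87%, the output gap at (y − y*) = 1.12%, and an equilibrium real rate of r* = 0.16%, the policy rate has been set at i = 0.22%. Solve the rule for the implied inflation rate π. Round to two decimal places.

Collecting π: i = r* + (1 + 0.5) π − 0.5 π* + 0.5 (y − y*)
1.5 π = 0.22 − 0.16 + 0.5 × 2.87 − 0.5 × 1.12 = 0.935
π = 0.935 / 1.5 = 0.62

0.62%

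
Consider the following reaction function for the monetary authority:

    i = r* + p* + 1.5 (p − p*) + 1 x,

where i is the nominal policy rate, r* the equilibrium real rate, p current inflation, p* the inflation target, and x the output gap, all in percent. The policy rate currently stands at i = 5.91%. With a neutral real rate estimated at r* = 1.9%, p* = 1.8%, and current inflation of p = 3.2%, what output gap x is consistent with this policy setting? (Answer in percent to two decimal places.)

0.11%

1 x = 5.91 − 1.9 − 1.8 − 1.5 × (3.2 − 1.8) = 0.11
x = 0.11 / 1 = 0.11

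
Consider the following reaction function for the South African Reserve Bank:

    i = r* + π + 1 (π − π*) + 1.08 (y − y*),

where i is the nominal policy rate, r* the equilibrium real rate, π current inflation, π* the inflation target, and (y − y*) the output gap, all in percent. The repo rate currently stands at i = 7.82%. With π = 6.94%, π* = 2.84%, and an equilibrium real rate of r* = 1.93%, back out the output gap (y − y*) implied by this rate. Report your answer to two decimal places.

1.08 (y − y*) = 7.82 − 1.93 − 6.94 − 1 × (6.94 − 2.84) = -5.15
(y − y*) = -5.15 / 1.08 = -4.77

-4.77%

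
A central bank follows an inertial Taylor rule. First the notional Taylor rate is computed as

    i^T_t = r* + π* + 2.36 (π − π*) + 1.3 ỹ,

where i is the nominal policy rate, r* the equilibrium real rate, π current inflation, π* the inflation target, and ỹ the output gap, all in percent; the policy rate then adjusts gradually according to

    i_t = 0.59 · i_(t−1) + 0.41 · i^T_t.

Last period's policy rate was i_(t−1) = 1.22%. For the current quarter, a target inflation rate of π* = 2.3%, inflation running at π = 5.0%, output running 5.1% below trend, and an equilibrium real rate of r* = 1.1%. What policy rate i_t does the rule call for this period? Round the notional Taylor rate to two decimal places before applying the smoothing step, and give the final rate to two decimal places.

2.01%

Output 5.1% below potential → ỹ = -5.1.
i^T_t = 1.1 + 2.3 + 2.36 × (5.0 − 2.3) + 1.3 × (-5.1)
   = 1.1 + 2.3 + 6.372 − 6.63 = 3.14
i_t = 0.59 × 1.22 + 0.41 × 3.14 = 0.7198 + 1.2874 = 2.01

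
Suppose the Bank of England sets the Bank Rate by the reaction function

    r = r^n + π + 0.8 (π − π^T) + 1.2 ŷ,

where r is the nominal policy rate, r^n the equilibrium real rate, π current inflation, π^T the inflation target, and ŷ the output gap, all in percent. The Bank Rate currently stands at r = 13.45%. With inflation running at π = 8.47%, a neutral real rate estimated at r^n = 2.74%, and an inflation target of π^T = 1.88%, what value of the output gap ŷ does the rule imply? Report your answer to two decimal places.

1.2 ŷ = 13.45 − 2.74 − 8.47 − 0.8 × (8.47 − 1.88) = -3.032
ŷ = -3.032 / 1.2 = -2.53

-2.53%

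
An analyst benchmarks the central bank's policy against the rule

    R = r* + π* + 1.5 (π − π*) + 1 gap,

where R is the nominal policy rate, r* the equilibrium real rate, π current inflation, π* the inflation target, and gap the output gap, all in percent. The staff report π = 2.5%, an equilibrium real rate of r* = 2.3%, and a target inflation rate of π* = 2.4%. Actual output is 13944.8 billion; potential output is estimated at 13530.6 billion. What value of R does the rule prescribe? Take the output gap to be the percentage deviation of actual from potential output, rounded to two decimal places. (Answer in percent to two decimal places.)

Output gap = 100 × (13944.8 − 13530.6) / 13530.6 = 3.06%.
R = 2.30 + 2.40 + 1.5 × (2.50 − 2.40) + 1 × 3.06
   = 2.30 + 2.4 + 0.15 + 3.06 = 7.91

7.91%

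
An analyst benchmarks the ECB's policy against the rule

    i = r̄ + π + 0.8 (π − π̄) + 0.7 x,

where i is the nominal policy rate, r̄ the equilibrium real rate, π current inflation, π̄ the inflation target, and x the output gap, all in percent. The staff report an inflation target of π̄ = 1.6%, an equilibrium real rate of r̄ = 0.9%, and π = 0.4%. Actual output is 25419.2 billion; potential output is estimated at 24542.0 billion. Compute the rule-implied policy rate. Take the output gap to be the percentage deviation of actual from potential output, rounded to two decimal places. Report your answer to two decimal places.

Output gap = 100 × (25419.2 − 24542.0) / 24542.0 = 3.57%.
i = 0.90 + 0.40 + 0.8 × (0.40 − 1.60) + 0.7 × 3.57
   = 0.90 + 0.4 − 0.96 + 2.499 = 2.84

2.84%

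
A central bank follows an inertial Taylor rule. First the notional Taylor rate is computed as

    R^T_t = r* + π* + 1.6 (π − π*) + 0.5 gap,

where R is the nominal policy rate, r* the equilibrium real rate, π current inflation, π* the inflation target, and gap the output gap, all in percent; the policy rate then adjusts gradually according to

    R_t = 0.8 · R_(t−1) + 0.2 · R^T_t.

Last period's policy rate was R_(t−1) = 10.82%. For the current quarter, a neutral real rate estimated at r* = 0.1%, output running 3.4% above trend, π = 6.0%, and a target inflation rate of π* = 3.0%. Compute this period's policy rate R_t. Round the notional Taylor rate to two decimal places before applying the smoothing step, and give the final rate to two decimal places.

10.58%

Output 3.4% above potential → gap = 3.4.
R^T_t = 0.1 + 3.0 + 1.6 × (6.0 − 3.0) + 0.5 × 3.4
   = 0.1 + 3 + 4.8 + 1.7 = 9.60
R_t = 0.8 × 10.82 + 0.2 × 9.60 = 8.656 + 1.92 = 10.58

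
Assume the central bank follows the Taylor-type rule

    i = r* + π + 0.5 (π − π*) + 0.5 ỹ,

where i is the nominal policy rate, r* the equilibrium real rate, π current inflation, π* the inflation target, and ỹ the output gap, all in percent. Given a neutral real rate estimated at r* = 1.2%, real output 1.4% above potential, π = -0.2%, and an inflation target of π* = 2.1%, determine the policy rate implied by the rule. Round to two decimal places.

0.55%

Output 1.4% above potential → ỹ = 1.4.
i = 1.2 + (-0.2) + 0.5 × (-0.2 − 2.1) + 0.5 × 1.4
   = 1.2 − 0.2 − 1.15 + 0.7 = 0.55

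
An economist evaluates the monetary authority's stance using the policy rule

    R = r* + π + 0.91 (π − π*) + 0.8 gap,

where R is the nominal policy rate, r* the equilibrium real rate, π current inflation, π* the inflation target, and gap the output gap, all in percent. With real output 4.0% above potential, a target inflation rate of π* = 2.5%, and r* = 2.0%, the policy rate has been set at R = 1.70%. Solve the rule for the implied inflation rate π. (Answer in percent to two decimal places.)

-0.64%

Output 4.0% above potential → gap = 4.0.
Collecting π: R = r* + (1 + 0.91) π − 0.91 π* + 0.8 gap
1.91 π = 1.70 − 2.0 + 0.91 × 2.5 − 0.8 × 4.0 = -1.225
π = -1.225 / 1.91 = -0.64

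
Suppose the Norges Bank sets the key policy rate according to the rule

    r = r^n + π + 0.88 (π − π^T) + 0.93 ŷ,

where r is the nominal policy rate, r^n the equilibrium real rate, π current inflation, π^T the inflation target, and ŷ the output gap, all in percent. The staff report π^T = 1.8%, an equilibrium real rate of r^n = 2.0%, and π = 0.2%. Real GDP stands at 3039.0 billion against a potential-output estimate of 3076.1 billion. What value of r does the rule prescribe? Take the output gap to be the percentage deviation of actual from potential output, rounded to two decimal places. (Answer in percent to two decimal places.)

-0.33%

Output gap = 100 × (3039.0 − 3076.1) / 3076.1 = -1.21%.
r = 2.00 + 0.20 + 0.88 × (0.20 − 1.80) + 0.93 × (-1.21)
   = 2.00 + 0.2 − 1.408 − 1.1253 = -0.33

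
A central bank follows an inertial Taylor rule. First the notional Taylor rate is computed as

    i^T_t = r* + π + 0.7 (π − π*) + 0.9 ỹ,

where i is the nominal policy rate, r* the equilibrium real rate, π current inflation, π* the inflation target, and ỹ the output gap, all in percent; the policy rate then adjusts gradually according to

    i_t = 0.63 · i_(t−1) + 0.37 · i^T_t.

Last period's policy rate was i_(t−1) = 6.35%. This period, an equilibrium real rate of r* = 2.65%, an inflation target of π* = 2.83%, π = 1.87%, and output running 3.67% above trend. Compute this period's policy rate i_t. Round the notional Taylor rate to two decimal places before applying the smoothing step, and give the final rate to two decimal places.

Output 3.67% above potential → ỹ = 3.67.
i^T_t = 2.65 + 1.87 + 0.7 × (1.87 − 2.83) + 0.9 × 3.67
   = 2.65 + 1.87 − 0.672 + 3.303 = 7.15
i_t = 0.63 × 6.35 + 0.37 × 7.15 = 4.0005 + 2.6455 = 6.65

6.65%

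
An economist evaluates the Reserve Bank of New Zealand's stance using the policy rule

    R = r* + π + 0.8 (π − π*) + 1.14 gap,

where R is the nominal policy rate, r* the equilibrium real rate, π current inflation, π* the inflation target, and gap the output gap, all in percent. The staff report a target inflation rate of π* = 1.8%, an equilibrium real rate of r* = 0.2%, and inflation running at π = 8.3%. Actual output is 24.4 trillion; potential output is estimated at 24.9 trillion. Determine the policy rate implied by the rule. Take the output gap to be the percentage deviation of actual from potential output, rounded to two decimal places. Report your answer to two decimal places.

Output gap = 100 × (24.4 − 24.9) / 24.9 = -2.01%.
R = 0.20 + 8.30 + 0.8 × (8.30 − 1.80) + 1.14 × (-2.01)
   = 0.20 + 8.3 + 5.2 − 2.2914 = 11.41

11.41%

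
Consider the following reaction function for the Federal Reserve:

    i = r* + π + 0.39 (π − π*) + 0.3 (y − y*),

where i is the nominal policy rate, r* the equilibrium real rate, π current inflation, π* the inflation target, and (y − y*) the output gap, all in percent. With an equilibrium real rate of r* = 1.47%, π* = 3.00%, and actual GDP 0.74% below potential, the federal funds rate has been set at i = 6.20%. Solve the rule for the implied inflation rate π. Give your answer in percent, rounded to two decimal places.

4.40%

Output 0.74% below potential → (y − y*) = -0.74.
Collecting π: i = r* + (1 + 0.39) π − 0.39 π* + 0.3 (y − y*)
1.39 π = 6.20 − 1.47 + 0.39 × 3.00 − 0.3 × (-0.74) = 6.122
π = 6.122 / 1.39 = 4.40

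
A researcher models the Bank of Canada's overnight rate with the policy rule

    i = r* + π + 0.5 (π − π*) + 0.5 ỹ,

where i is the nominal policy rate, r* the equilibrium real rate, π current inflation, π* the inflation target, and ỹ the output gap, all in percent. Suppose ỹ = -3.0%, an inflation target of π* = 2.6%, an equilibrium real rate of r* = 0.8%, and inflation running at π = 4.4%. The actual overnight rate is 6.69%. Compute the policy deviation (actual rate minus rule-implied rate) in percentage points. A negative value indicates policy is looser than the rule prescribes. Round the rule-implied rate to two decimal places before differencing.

2.09 pp

i = 0.8 + 4.4 + 0.5 × (4.4 − 2.6) + 0.5 × (-3.0)
   = 0.8 + 4.4 + 0.9 − 1.5 = 4.60
Deviation = 6.69 − 4.60 = 2.09 pp.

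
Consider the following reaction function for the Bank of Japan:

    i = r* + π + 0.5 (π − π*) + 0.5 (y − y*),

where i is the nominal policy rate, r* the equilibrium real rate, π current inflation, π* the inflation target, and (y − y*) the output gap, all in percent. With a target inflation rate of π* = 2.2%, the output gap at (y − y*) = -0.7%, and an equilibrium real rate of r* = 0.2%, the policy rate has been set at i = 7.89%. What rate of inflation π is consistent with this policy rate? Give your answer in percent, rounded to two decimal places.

Collecting π: i = r* + (1 + 0.5) π − 0.5 π* + 0.5 (y − y*)
1.5 π = 7.89 − 0.2 + 0.5 × 2.2 − 0.5 × (-0.7) = 9.14
π = 9.14 / 1.5 = 6.09

6.09%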